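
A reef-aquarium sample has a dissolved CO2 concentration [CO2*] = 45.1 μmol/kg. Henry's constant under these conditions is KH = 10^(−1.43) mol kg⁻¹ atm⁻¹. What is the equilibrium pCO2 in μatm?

pCO2 = 1210 μatm

KH = 10^(−1.43) = 3.715×10^-2 mol kg⁻¹ atm⁻¹
pCO2 = [CO2*]/KH = 45.1×10^-6 / 3.715×10^-2 = 1.21×10^-3 atm = 1210 μatm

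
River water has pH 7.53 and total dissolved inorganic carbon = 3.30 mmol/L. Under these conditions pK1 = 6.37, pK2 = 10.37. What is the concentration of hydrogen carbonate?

[HCO3⁻] = 3.08 mmol/L

α₁ = 1 / (1 + [H⁺]/K1 + K2/[H⁺]) = 1 / (1 + 10^-1.16 + 10^-2.84)
   = 1 / (1 + 0.069183 + 0.0014454) = 1/1.0706 = 0.9340
[HCO3⁻] = α₁ × DIC = 0.9340 × 3.30 = 3.08 mmol/L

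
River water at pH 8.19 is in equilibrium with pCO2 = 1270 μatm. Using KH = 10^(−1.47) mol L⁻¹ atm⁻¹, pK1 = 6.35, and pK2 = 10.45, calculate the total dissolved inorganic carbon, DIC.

[CO2*] = KH · pCO2 = 10^(−1.47) × 1270×10^-6 = 4.303×10^-5 mol/L
α₀ = 1/(1 + K1/[H⁺] + K1K2/[H⁺]²) = 1/(1 + 10^+1.84 + 10^-0.42) = 0.01417
DIC = [CO2*]/α₀ = 4.303×10^-5 / 0.01417 = 3.04 mmol/L

DIC = 3.04 mmol/L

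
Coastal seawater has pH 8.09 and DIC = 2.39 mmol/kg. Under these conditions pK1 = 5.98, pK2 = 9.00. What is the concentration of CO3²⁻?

α₂ = 1 / (1 + [H⁺]/K2 + [H⁺]²/(K1K2)) = 1 / (1 + 10^+0.91 + 10^-1.20)
   = 1 / (1 + 8.1283 + 0.063096) = 1/9.1914 = 0.1088
[CO3²⁻] = α₂ × DIC = 0.1088 × 2.39 = 0.260 mmol/kg

[CO3²⁻] = 0.260 mmol/kg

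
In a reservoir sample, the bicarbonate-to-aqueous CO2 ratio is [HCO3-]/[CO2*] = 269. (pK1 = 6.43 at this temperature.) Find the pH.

pH = 8.86

From K1 = [H⁺][HCO3-]/[CO2*]:  pH = pK1 + log₁₀([HCO3-]/[CO2*])
log₁₀(269) = +2.430
pH = 6.43 + (+2.430) = 8.86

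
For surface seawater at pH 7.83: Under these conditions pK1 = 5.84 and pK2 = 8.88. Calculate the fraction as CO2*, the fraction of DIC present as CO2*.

α₀ = 0.00931

α₀ = 1 / (1 + K1/[H⁺] + K1K2/[H⁺]²) = 1 / (1 + 10^+1.99 + 10^+0.94)
   = 1 / (1 + 97.724 + 8.7096) = 1/107.43 = 0.009308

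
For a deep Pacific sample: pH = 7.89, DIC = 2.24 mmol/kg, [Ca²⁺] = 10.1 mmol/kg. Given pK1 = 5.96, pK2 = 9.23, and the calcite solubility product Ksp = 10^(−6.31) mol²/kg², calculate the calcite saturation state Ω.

α₂ = 1 / (1 + [H⁺]/K2 + [H⁺]²/(K1K2)) = 1 / (1 + 10^+1.34 + 10^-0.59)
   = 1 / (1 + 21.878 + 0.25704) = 1/23.135 = 0.04323
[CO3²⁻] = α₂ × DIC = 0.04323 × 2.24 = 0.09682 mmol/kg
Ksp = 10^(−6.31) = 4.898×10^-7
Ω = [Ca²⁺][CO3²⁻]/Ksp = (10.1×10^-3)(9.682×10^-5) / 4.898×10^-7 = 2.00

Ω = 2.00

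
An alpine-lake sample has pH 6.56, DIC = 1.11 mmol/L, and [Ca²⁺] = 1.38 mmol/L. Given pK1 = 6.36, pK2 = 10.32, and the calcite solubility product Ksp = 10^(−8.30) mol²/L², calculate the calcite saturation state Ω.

α₂ = 1 / (1 + [H⁺]/K2 + [H⁺]²/(K1K2)) = 1 / (1 + 10^+3.76 + 10^+3.56)
   = 1 / (1 + 5754.4 + 3630.8) = 1/9386.2 = 0.0001065
[CO3²⁻] = α₂ × DIC = 0.0001065 × 1.11 = 0.0001183 mmol/L = 0.1183 μmol/L
Ksp = 10^(−8.30) = 5.012×10^-9
Ω = [Ca²⁺][CO3²⁻]/Ksp = (1.38×10^-3)(1.183×10^-7) / 5.012×10^-9 = 0.0326

Ω = 0.0326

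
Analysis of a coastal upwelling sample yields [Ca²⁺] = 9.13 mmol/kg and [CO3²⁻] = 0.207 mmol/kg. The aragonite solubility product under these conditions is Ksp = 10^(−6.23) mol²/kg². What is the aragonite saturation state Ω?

Ksp = 10^(−6.23) = 5.888×10^-7
Ω = [Ca²⁺][CO3²⁻]/Ksp = (9.13×10^-3)(0.207×10^-3) / 5.888×10^-7 = 3.21

Ω = 3.21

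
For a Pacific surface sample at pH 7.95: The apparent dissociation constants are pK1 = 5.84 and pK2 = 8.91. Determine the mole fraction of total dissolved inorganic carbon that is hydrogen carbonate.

α₁ = 0.895

α₁ = 1 / (1 + [H⁺]/K1 + K2/[H⁺]) = 1 / (1 + 10^-2.11 + 10^-0.96)
   = 1 / (1 + 0.0077625 + 0.10965) = 1/1.1174 = 0.8949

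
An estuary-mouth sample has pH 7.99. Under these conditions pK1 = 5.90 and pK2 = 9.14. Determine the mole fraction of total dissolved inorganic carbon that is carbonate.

α₂ = 1 / (1 + [H⁺]/K2 + [H⁺]²/(K1K2)) = 1 / (1 + 10^+1.15 + 10^-0.94)
   = 1 / (1 + 14.125 + 0.11482) = 1/15.240 = 0.06562

α₂ = 0.0656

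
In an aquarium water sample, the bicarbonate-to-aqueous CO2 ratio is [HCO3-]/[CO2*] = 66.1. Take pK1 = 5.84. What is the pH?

pH = 7.66

From K1 = [H⁺][HCO3-]/[CO2*]:  pH = pK1 + log₁₀([HCO3-]/[CO2*])
log₁₀(66.1) = +1.820
pH = 5.84 + (+1.820) = 7.66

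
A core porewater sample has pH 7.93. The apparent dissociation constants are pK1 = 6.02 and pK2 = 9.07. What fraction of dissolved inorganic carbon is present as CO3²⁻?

α₂ = 0.0668

α₂ = 1 / (1 + [H⁺]/K2 + [H⁺]²/(K1K2)) = 1 / (1 + 10^+1.14 + 10^-0.77)
   = 1 / (1 + 13.804 + 0.16982) = 1/14.974 = 0.06678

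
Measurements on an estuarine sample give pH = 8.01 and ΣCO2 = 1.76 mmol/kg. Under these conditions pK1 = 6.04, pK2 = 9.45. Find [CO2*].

[CO2*] = 18.0 μmol/kg

α₀ = 1 / (1 + K1/[H⁺] + K1K2/[H⁺]²) = 1 / (1 + 10^+1.97 + 10^+0.53)
   = 1 / (1 + 93.325 + 3.3884) = 1/97.714 = 0.01023
[CO2*] = α₀ × DIC = 0.01023 × 1.76 = 0.0180 mmol/kg = 18.0 μmol/kg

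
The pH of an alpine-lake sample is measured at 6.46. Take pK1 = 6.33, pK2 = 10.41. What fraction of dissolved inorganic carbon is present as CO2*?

α₀ = 1 / (1 + K1/[H⁺] + K1K2/[H⁺]²) = 1 / (1 + 10^+0.13 + 10^-3.82)
   = 1 / (1 + 1.3490 + 0.00015136) = 1/2.3491 = 0.4257

α₀ = 0.426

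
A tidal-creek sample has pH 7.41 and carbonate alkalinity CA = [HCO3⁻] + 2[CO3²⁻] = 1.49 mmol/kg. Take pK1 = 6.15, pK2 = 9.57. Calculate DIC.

CA = [HCO3⁻] + 2[CO3²⁻] = (α₁ + 2α₂)·DIC
At pH 7.41: [H⁺]/K1 = 10^-1.26 = 0.054954, K2/[H⁺] = 10^-2.16 = 0.0069183
α₁ = 1/(1 + 0.054954 + 0.0069183) = 1/1.0619 = 0.9417; α₂ = α₁·K2/[H⁺] = 0.006515
α₁ + 2α₂ = 0.9548
DIC = CA / (α₁ + 2α₂) = 1.49 / 0.9548 = 1.56 mmol/kg

DIC = 1.56 mmol/kg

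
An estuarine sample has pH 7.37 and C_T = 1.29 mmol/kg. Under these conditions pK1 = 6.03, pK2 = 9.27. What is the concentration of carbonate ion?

α₂ = 1 / (1 + [H⁺]/K2 + [H⁺]²/(K1K2)) = 1 / (1 + 10^+1.90 + 10^+0.56)
   = 1 / (1 + 79.433 + 3.6308) = 1/84.064 = 0.01190
[CO3²⁻] = α₂ × DIC = 0.01190 × 1.29 = 0.0153 mmol/kg = 15.3 μmol/kg

[CO3²⁻] = 15.3 μmol/kg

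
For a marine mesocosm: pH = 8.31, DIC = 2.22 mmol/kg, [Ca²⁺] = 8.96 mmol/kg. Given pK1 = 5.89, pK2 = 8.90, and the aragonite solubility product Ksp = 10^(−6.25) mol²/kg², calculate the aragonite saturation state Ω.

α₂ = 1 / (1 + [H⁺]/K2 + [H⁺]²/(K1K2)) = 1 / (1 + 10^+0.59 + 10^-1.83)
   = 1 / (1 + 3.8905 + 0.014791) = 1/4.9052 = 0.2039
[CO3²⁻] = α₂ × DIC = 0.2039 × 2.22 = 0.4526 mmol/kg
Ksp = 10^(−6.25) = 5.623×10^-7
Ω = [Ca²⁺][CO3²⁻]/Ksp = (8.96×10^-3)(4.526×10^-4) / 5.623×10^-7 = 7.21

Ω = 7.21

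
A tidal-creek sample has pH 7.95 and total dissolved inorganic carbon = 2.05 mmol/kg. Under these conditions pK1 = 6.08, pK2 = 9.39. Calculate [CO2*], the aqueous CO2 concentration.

[CO2*] = 0.0263 mmol/kg

α₀ = 1 / (1 + K1/[H⁺] + K1K2/[H⁺]²) = 1 / (1 + 10^+1.87 + 10^+0.43)
   = 1 / (1 + 74.131 + 2.6915) = 1/77.823 = 0.01285
[CO2*] = α₀ × DIC = 0.01285 × 2.05 = 0.0263 mmol/kg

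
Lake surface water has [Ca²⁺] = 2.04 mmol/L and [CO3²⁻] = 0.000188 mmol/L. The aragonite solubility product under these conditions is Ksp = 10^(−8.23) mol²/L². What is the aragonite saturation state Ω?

Ksp = 10^(−8.23) = 5.888×10^-9
Ω = [Ca²⁺][CO3²⁻]/Ksp = (2.04×10^-3)(0.000188×10^-3) / 5.888×10^-9 = 0.0651

Ω = 0.0651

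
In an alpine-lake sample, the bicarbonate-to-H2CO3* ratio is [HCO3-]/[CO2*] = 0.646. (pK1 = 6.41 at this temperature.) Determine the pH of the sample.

pH = 6.22

From K1 = [H⁺][HCO3-]/[CO2*]:  pH = pK1 + log₁₀([HCO3-]/[CO2*])
log₁₀(0.646) = -0.190
pH = 6.41 + (-0.190) = 6.22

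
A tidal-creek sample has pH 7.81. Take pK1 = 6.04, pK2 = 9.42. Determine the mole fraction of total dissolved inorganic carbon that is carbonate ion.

α₂ = 0.0236

α₂ = 1 / (1 + [H⁺]/K2 + [H⁺]²/(K1K2)) = 1 / (1 + 10^+1.61 + 10^-0.16)
   = 1 / (1 + 40.738 + 0.69183) = 1/42.430 = 0.02357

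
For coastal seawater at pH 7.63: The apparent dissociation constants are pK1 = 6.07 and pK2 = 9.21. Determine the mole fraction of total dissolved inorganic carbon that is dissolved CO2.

α₀ = 0.0261

α₀ = 1 / (1 + K1/[H⁺] + K1K2/[H⁺]²) = 1 / (1 + 10^+1.56 + 10^-0.02)
   = 1 / (1 + 36.308 + 0.95499) = 1/38.263 = 0.02614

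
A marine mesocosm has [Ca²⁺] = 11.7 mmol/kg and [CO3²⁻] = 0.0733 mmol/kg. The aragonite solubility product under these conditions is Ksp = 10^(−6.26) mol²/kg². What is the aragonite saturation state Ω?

Ω = 1.56

Ksp = 10^(−6.26) = 5.495×10^-7
Ω = [Ca²⁺][CO3²⁻]/Ksp = (11.7×10^-3)(0.0733×10^-3) / 5.495×10^-7 = 1.56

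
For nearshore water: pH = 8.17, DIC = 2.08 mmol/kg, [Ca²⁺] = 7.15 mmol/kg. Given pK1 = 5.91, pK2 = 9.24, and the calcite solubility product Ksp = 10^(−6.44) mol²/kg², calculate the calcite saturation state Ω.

α₂ = 1 / (1 + [H⁺]/K2 + [H⁺]²/(K1K2)) = 1 / (1 + 10^+1.07 + 10^-1.19)
   = 1 / (1 + 11.749 + 0.064565) = 1/12.814 = 0.07804
[CO3²⁻] = α₂ × DIC = 0.07804 × 2.08 = 0.1623 mmol/kg
Ksp = 10^(−6.44) = 3.631×10^-7
Ω = [Ca²⁺][CO3²⁻]/Ksp = (7.15×10^-3)(1.623×10^-4) / 3.631×10^-7 = 3.20

Ω = 3.20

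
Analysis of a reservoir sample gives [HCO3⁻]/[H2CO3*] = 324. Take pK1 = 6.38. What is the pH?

pH = 8.89

From K1 = [H⁺][HCO3⁻]/[H2CO3*]:  pH = pK1 + log₁₀([HCO3⁻]/[H2CO3*])
log₁₀(324) = +2.511
pH = 6.38 + (+2.511) = 8.89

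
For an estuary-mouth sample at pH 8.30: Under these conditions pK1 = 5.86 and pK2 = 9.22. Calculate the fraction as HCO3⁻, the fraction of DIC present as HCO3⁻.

α₁ = 1 / (1 + [H⁺]/K1 + K2/[H⁺]) = 1 / (1 + 10^-2.44 + 10^-0.92)
   = 1 / (1 + 0.0036308 + 0.12023) = 1/1.1239 = 0.8898

α₁ = 0.890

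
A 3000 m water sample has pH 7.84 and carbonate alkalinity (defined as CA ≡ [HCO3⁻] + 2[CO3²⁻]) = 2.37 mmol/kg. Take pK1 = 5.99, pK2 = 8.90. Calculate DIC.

DIC = 2.22 mmol/kg

CA = [HCO3⁻] + 2[CO3²⁻] = (α₁ + 2α₂)·DIC
At pH 7.84: [H⁺]/K1 = 10^-1.85 = 0.014125, K2/[H⁺] = 10^-1.06 = 0.087096
α₁ = 1/(1 + 0.014125 + 0.087096) = 1/1.1012 = 0.9081; α₂ = α₁·K2/[H⁺] = 0.07909
α₁ + 2α₂ = 1.0663
DIC = CA / (α₁ + 2α₂) = 2.37 / 1.0663 = 2.22 mmol/kg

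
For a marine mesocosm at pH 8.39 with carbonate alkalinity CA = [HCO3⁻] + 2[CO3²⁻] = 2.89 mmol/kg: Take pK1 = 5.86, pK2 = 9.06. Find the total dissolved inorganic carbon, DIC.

DIC = 2.46 mmol/kg

CA = [HCO3⁻] + 2[CO3²⁻] = (α₁ + 2α₂)·DIC
At pH 8.39: [H⁺]/K1 = 10^-2.53 = 0.0029512, K2/[H⁺] = 10^-0.67 = 0.21380
α₁ = 1/(1 + 0.0029512 + 0.21380) = 1/1.2167 = 0.8219; α₂ = α₁·K2/[H⁺] = 0.1757
α₁ + 2α₂ = 1.1733
DIC = CA / (α₁ + 2α₂) = 2.89 / 1.1733 = 2.46 mmol/kg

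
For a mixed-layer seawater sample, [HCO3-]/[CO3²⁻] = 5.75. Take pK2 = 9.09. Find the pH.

From K2 = [H⁺][CO3²⁻]/[HCO3-]:  pH = pK2 − log₁₀([HCO3-]/[CO3²⁻])
log₁₀(5.75) = +0.760
pH = 9.09 − (+0.760) = 8.33

pH = 8.33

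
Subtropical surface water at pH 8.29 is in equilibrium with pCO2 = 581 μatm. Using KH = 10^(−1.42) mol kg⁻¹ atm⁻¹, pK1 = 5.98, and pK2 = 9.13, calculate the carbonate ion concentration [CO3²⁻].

[CO3²⁻] = 0.652 mmol/kg

[CO2*] = KH · pCO2 = 10^(−1.42) × 581×10^-6 = 2.209×10^-5 mol/kg
α₀ = 1/(1 + K1/[H⁺] + K1K2/[H⁺]²) = 1/(1 + 10^+2.31 + 10^+1.47) = 0.004261
DIC = [CO2*]/α₀ = 2.209×10^-5 / 0.004261 = 5.184 mmol/kg
[CO3²⁻] = α₂·DIC; α₂ = 0.1258, so [CO3²⁻] = 0.1258 × 5.184 = 0.652 mmol/kg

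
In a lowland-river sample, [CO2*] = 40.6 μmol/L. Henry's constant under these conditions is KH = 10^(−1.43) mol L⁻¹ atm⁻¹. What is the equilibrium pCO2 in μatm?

pCO2 = 1090 μatm

KH = 10^(−1.43) = 3.715×10^-2 mol L⁻¹ atm⁻¹
pCO2 = [CO2*]/KH = 40.6×10^-6 / 3.715×10^-2 = 1.09×10^-3 atm = 1090 μatm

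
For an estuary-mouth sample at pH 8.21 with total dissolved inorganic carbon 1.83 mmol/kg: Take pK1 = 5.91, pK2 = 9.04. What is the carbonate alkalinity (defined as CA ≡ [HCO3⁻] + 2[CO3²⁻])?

CA = [HCO3⁻] + 2[CO3²⁻] = (α₁ + 2α₂)·DIC
At pH 8.21: [H⁺]/K1 = 10^-2.30 = 0.0050119, K2/[H⁺] = 10^-0.83 = 0.14791
α₁ = 1/(1 + 0.0050119 + 0.14791) = 1/1.1529 = 0.8674; α₂ = α₁·K2/[H⁺] = 0.1283
α₁ + 2α₂ = 1.1239
CA = 1.1239 × 1.83 = 2.06 mmol/kg

CA = 2.06 mmol/kg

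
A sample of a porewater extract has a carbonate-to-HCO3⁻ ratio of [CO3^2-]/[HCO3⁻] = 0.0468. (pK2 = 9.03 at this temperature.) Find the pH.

pH = 7.70

From K2 = [H⁺][CO3^2-]/[HCO3⁻]:  pH = pK2 + log₁₀([CO3^2-]/[HCO3⁻])
log₁₀(0.0468) = -1.330
pH = 9.03 + (-1.330) = 7.70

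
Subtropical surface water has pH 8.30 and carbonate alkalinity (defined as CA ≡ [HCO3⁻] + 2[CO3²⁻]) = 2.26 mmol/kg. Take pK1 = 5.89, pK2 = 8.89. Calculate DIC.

CA = [HCO3⁻] + 2[CO3²⁻] = (α₁ + 2α₂)·DIC
At pH 8.30: [H⁺]/K1 = 10^-2.41 = 0.0038905, K2/[H⁺] = 10^-0.59 = 0.25704
α₁ = 1/(1 + 0.0038905 + 0.25704) = 1/1.2609 = 0.7931; α₂ = α₁·K2/[H⁺] = 0.2038
α₁ + 2α₂ = 1.2008
DIC = CA / (α₁ + 2α₂) = 2.26 / 1.2008 = 1.88 mmol/kg

DIC = 1.88 mmol/kg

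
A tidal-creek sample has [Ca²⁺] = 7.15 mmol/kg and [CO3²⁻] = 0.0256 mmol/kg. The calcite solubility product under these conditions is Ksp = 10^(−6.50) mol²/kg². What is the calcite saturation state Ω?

Ω = 0.579

Ksp = 10^(−6.50) = 3.162×10^-7
Ω = [Ca²⁺][CO3²⁻]/Ksp = (7.15×10^-3)(0.0256×10^-3) / 3.162×10^-7 = 0.579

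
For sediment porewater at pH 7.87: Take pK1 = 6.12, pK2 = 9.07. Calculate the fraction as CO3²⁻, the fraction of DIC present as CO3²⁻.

α₂ = 0.0584

α₂ = 1 / (1 + [H⁺]/K2 + [H⁺]²/(K1K2)) = 1 / (1 + 10^+1.20 + 10^-0.55)
   = 1 / (1 + 15.849 + 0.28184) = 1/17.131 = 0.05837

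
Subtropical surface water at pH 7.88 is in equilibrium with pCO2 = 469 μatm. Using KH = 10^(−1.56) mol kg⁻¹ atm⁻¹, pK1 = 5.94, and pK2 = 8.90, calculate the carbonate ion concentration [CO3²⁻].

[CO2*] = KH · pCO2 = 10^(−1.56) × 469×10^-6 = 1.292×10^-5 mol/kg
α₀ = 1/(1 + K1/[H⁺] + K1K2/[H⁺]²) = 1/(1 + 10^+1.94 + 10^+0.92) = 0.01037
DIC = [CO2*]/α₀ = 1.292×10^-5 / 0.01037 = 1.245 mmol/kg
[CO3²⁻] = α₂·DIC; α₂ = 0.08627, so [CO3²⁻] = 0.08627 × 1.245 = 0.107 mmol/kg

[CO3²⁻] = 0.107 mmol/kg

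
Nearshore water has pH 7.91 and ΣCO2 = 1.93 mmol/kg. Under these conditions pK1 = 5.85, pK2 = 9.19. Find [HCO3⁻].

[HCO3⁻] = 1.82 mmol/kg

α₁ = 1 / (1 + [H⁺]/K1 + K2/[H⁺]) = 1 / (1 + 10^-2.06 + 10^-1.28)
   = 1 / (1 + 0.0087096 + 0.052481) = 1/1.0612 = 0.9423
[HCO3⁻] = α₁ × DIC = 0.9423 × 1.93 = 1.82 mmol/kg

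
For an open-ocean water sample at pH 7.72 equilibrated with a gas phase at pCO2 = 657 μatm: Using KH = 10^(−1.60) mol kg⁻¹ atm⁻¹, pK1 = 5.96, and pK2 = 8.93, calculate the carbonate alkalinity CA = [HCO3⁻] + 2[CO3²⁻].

[CO2*] = KH · pCO2 = 10^(−1.60) × 657×10^-6 = 1.650×10^-5 mol/kg
α₀ = 1/(1 + K1/[H⁺] + K1K2/[H⁺]²) = 1/(1 + 10^+1.76 + 10^+0.55) = 0.01611
DIC = [CO2*]/α₀ = 1.650×10^-5 / 0.01611 = 1.025 mmol/kg
CA = (α₁ + 2α₂)·DIC = (0.9268 + 2×0.05714) × 1.025 = 1.07 mmol/kg

CA = 1.07 mmol/kg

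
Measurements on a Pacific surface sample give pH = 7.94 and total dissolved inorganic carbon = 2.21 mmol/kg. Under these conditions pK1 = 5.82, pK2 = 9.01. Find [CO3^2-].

α₂ = 1 / (1 + [H⁺]/K2 + [H⁺]²/(K1K2)) = 1 / (1 + 10^+1.07 + 10^-1.05)
   = 1 / (1 + 11.749 + 0.089125) = 1/12.838 = 0.07789
[CO3²⁻] = α₂ × DIC = 0.07789 × 2.21 = 0.172 mmol/kg

[CO3²⁻] = 0.172 mmol/kg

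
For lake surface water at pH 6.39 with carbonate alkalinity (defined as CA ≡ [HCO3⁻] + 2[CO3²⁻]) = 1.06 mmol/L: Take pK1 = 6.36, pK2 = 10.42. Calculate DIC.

CA = [HCO3⁻] + 2[CO3²⁻] = (α₁ + 2α₂)·DIC
At pH 6.39: [H⁺]/K1 = 10^-0.03 = 0.93325, K2/[H⁺] = 10^-4.03 = 9.3325×10^-5
α₁ = 1/(1 + 0.93325 + 9.3325×10^-5) = 1/1.9333 = 0.5172; α₂ = α₁·K2/[H⁺] = 4.827×10^-5
α₁ + 2α₂ = 0.5173
DIC = CA / (α₁ + 2α₂) = 1.06 / 0.5173 = 2.05 mmol/L

DIC = 2.05 mmol/L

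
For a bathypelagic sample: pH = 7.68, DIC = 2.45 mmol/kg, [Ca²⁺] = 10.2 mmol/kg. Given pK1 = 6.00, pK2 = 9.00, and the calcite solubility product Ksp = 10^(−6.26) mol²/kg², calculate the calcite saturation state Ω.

Ω = 2.04

α₂ = 1 / (1 + [H⁺]/K2 + [H⁺]²/(K1K2)) = 1 / (1 + 10^+1.32 + 10^-0.36)
   = 1 / (1 + 20.893 + 0.43652) = 1/22.329 = 0.04478
[CO3²⁻] = α₂ × DIC = 0.04478 × 2.45 = 0.1097 mmol/kg
Ksp = 10^(−6.26) = 5.495×10^-7
Ω = [Ca²⁺][CO3²⁻]/Ksp = (10.2×10^-3)(1.097×10^-4) / 5.495×10^-7 = 2.04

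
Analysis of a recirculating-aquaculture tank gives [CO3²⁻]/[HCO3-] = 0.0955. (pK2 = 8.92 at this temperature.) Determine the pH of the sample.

pH = 7.90

From K2 = [H⁺][CO3²⁻]/[HCO3-]:  pH = pK2 + log₁₀([CO3²⁻]/[HCO3-])
log₁₀(0.0955) = -1.020
pH = 8.92 + (-1.020) = 7.90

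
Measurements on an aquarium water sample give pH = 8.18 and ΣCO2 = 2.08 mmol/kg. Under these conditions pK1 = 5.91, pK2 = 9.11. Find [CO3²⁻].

α₂ = 1 / (1 + [H⁺]/K2 + [H⁺]²/(K1K2)) = 1 / (1 + 10^+0.93 + 10^-1.34)
   = 1 / (1 + 8.5114 + 0.045709) = 1/9.5571 = 0.1046
[CO3²⁻] = α₂ × DIC = 0.1046 × 2.08 = 0.218 mmol/kg

[CO3²⁻] = 0.218 mmol/kg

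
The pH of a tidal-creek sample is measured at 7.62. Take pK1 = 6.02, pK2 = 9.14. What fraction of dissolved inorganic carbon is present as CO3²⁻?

α₂ = 1 / (1 + [H⁺]/K2 + [H⁺]²/(K1K2)) = 1 / (1 + 10^+1.52 + 10^-0.08)
   = 1 / (1 + 33.113 + 0.83176) = 1/34.945 = 0.02862

α₂ = 0.0286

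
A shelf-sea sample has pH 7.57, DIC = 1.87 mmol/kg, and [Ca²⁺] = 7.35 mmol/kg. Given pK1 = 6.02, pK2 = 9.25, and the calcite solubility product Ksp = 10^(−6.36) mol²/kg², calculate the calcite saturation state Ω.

α₂ = 1 / (1 + [H⁺]/K2 + [H⁺]²/(K1K2)) = 1 / (1 + 10^+1.68 + 10^+0.13)
   = 1 / (1 + 47.863 + 1.3490) = 1/50.212 = 0.01992
[CO3²⁻] = α₂ × DIC = 0.01992 × 1.87 = 0.03724 mmol/kg
Ksp = 10^(−6.36) = 4.365×10^-7
Ω = [Ca²⁺][CO3²⁻]/Ksp = (7.35×10^-3)(3.724×10^-5) / 4.365×10^-7 = 0.627

Ω = 0.627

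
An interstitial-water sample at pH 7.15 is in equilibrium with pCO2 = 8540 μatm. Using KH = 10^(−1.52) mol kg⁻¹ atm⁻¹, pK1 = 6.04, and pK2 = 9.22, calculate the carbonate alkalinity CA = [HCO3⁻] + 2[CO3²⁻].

[CO2*] = KH · pCO2 = 10^(−1.52) × 8540×10^-6 = 2.579×10^-4 mol/kg
α₀ = 1/(1 + K1/[H⁺] + K1K2/[H⁺]²) = 1/(1 + 10^+1.11 + 10^-0.96) = 0.07147
DIC = [CO2*]/α₀ = 2.579×10^-4 / 0.07147 = 3.609 mmol/kg
CA = (α₁ + 2α₂)·DIC = (0.9207 + 2×0.007836) × 3.609 = 3.38 mmol/kg

CA = 3.38 mmol/kg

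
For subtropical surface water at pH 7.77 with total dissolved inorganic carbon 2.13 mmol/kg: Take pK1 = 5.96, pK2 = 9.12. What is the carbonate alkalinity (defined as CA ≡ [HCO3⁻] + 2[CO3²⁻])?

CA = 2.19 mmol/kg

CA = [HCO3⁻] + 2[CO3²⁻] = (α₁ + 2α₂)·DIC
At pH 7.77: [H⁺]/K1 = 10^-1.81 = 0.015488, K2/[H⁺] = 10^-1.35 = 0.044668
α₁ = 1/(1 + 0.015488 + 0.044668) = 1/1.0602 = 0.9433; α₂ = α₁·K2/[H⁺] = 0.04213
α₁ + 2α₂ = 1.0275
CA = 1.0275 × 2.13 = 2.19 mmol/kg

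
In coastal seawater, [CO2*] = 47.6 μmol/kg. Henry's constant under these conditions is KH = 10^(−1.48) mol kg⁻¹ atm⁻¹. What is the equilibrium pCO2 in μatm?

pCO2 = 1440 μatm

KH = 10^(−1.48) = 3.311×10^-2 mol kg⁻¹ atm⁻¹
pCO2 = [CO2*]/KH = 47.6×10^-6 / 3.311×10^-2 = 1.44×10^-3 atm = 1440 μatm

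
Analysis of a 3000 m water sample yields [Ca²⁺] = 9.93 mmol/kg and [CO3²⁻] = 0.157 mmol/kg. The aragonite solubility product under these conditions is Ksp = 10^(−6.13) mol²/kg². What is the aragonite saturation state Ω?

Ω = 2.10

Ksp = 10^(−6.13) = 7.413×10^-7
Ω = [Ca²⁺][CO3²⁻]/Ksp = (9.93×10^-3)(0.157×10^-3) / 7.413×10^-7 = 2.10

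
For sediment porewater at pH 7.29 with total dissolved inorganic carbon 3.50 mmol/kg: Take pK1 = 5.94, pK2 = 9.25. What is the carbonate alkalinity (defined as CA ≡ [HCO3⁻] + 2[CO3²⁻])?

CA = [HCO3⁻] + 2[CO3²⁻] = (α₁ + 2α₂)·DIC
At pH 7.29: [H⁺]/K1 = 10^-1.35 = 0.044668, K2/[H⁺] = 10^-1.96 = 0.010965
α₁ = 1/(1 + 0.044668 + 0.010965) = 1/1.0556 = 0.9473; α₂ = α₁·K2/[H⁺] = 0.01039
α₁ + 2α₂ = 0.9681
CA = 0.9681 × 3.50 = 3.39 mmol/kg

CA = 3.39 mmol/kg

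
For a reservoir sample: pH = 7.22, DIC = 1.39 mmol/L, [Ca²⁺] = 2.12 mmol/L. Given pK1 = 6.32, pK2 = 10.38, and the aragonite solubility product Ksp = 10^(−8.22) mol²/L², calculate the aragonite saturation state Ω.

α₂ = 1 / (1 + [H⁺]/K2 + [H⁺]²/(K1K2)) = 1 / (1 + 10^+3.16 + 10^+2.26)
   = 1 / (1 + 1445.4 + 181.97) = 1/1628.4 = 0.0006141
[CO3²⁻] = α₂ × DIC = 0.0006141 × 1.39 = 0.0008536 mmol/L = 0.8536 μmol/L
Ksp = 10^(−8.22) = 6.026×10^-9
Ω = [Ca²⁺][CO3²⁻]/Ksp = (2.12×10^-3)(8.536×10^-7) / 6.026×10^-9 = 0.300

Ω = 0.300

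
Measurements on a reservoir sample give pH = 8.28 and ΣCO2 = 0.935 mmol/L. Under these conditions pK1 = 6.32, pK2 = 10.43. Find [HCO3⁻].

α₁ = 1 / (1 + [H⁺]/K1 + K2/[H⁺]) = 1 / (1 + 10^-1.96 + 10^-2.15)
   = 1 / (1 + 0.010965 + 0.0070795) = 1/1.0180 = 0.9823
[HCO3⁻] = α₁ × DIC = 0.9823 × 0.935 = 0.918 mmol/L

[HCO3⁻] = 0.918 mmol/L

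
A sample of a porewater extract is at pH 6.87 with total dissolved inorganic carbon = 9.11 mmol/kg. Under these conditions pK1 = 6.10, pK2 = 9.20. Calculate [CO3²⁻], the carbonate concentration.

[CO3²⁻] = 0.0363 mmol/kg

α₂ = 1 / (1 + [H⁺]/K2 + [H⁺]²/(K1K2)) = 1 / (1 + 10^+2.33 + 10^+1.56)
   = 1 / (1 + 213.80 + 36.308) = 1/251.10 = 0.003982
[CO3²⁻] = α₂ × DIC = 0.003982 × 9.11 = 0.0363 mmol/kg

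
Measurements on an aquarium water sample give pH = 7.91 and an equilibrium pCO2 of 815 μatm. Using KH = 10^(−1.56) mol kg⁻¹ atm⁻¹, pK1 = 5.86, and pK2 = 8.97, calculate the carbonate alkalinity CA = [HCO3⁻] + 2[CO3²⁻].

CA = 2.96 mmol/kg

[CO2*] = KH · pCO2 = 10^(−1.56) × 815×10^-6 = 2.245×10^-5 mol/kg
α₀ = 1/(1 + K1/[H⁺] + K1K2/[H⁺]²) = 1/(1 + 10^+2.05 + 10^+0.99) = 0.008132
DIC = [CO2*]/α₀ = 2.245×10^-5 / 0.008132 = 2.760 mmol/kg
CA = (α₁ + 2α₂)·DIC = (0.9124 + 2×0.07947) × 2.760 = 2.96 mmol/kg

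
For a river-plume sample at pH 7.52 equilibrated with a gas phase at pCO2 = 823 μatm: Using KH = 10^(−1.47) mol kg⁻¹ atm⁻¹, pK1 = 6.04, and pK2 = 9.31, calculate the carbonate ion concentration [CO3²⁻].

[CO3²⁻] = 13.7 μmol/kg

[CO2*] = KH · pCO2 = 10^(−1.47) × 823×10^-6 = 2.789×10^-5 mol/kg
α₀ = 1/(1 + K1/[H⁺] + K1K2/[H⁺]²) = 1/(1 + 10^+1.48 + 10^-0.31) = 0.03156
DIC = [CO2*]/α₀ = 2.789×10^-5 / 0.03156 = 0.8837 mmol/kg
[CO3²⁻] = α₂·DIC; α₂ = 0.01546, so [CO3²⁻] = 0.01546 × 0.8837 = 0.0137 mmol/kg = 13.7 μmol/kg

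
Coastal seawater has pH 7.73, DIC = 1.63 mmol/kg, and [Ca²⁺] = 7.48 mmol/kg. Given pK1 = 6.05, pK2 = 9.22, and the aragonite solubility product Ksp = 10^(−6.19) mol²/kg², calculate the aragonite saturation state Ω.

Ω = 0.580

α₂ = 1 / (1 + [H⁺]/K2 + [H⁺]²/(K1K2)) = 1 / (1 + 10^+1.49 + 10^-0.19)
   = 1 / (1 + 30.903 + 0.64565) = 1/32.549 = 0.03072
[CO3²⁻] = α₂ × DIC = 0.03072 × 1.63 = 0.05008 mmol/kg
Ksp = 10^(−6.19) = 6.457×10^-7
Ω = [Ca²⁺][CO3²⁻]/Ksp = (7.48×10^-3)(5.008×10^-5) / 6.457×10^-7 = 0.580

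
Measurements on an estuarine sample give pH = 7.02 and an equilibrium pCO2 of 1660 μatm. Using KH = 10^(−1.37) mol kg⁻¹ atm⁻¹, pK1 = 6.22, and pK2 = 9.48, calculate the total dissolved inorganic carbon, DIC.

[CO2*] = KH · pCO2 = 10^(−1.37) × 1660×10^-6 = 7.081×10^-5 mol/kg
α₀ = 1/(1 + K1/[H⁺] + K1K2/[H⁺]²) = 1/(1 + 10^+0.80 + 10^-1.66) = 0.1364
DIC = [CO2*]/α₀ = 7.081×10^-5 / 0.1364 = 0.519 mmol/kg

DIC = 0.519 mmol/kg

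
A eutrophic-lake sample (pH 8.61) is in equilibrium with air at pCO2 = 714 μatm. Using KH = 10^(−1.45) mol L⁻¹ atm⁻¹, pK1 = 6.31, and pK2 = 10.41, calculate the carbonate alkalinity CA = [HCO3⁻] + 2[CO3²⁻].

CA = 5.21 mmol/L

[CO2*] = KH · pCO2 = 10^(−1.45) × 714×10^-6 = 2.533×10^-5 mol/L
α₀ = 1/(1 + K1/[H⁺] + K1K2/[H⁺]²) = 1/(1 + 10^+2.30 + 10^+0.50) = 0.004909
DIC = [CO2*]/α₀ = 2.533×10^-5 / 0.004909 = 5.160 mmol/L
CA = (α₁ + 2α₂)·DIC = (0.9796 + 2×0.01553) × 5.160 = 5.21 mmol/L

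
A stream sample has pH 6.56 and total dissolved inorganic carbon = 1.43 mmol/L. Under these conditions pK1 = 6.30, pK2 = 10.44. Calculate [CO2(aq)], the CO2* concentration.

[CO2*] = 0.507 mmol/L

α₀ = 1 / (1 + K1/[H⁺] + K1K2/[H⁺]²) = 1 / (1 + 10^+0.26 + 10^-3.62)
   = 1 / (1 + 1.8197 + 0.00023988) = 1/2.8199 = 0.3546
[CO2*] = α₀ × DIC = 0.3546 × 1.43 = 0.507 mmol/L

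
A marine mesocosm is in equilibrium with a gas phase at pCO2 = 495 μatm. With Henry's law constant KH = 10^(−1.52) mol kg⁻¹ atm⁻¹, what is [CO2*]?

[CO2*] = 14.9 μmol/kg

KH = 10^(−1.52) = 3.020×10^-2 mol kg⁻¹ atm⁻¹
[CO2*] = KH · pCO2 = 3.020×10^-2 × 495×10^-6 atm = 1.49×10^-5 mol/kg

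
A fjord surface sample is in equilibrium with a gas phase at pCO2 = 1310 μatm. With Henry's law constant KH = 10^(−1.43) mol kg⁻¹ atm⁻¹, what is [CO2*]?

[CO2*] = 48.7 μmol/kg

KH = 10^(−1.43) = 3.715×10^-2 mol kg⁻¹ atm⁻¹
[CO2*] = KH · pCO2 = 3.715×10^-2 × 1310×10^-6 atm = 4.87×10^-5 mol/kg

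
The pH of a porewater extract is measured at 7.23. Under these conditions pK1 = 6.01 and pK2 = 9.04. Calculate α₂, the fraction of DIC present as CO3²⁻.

α₂ = 0.0144

α₂ = 1 / (1 + [H⁺]/K2 + [H⁺]²/(K1K2)) = 1 / (1 + 10^+1.81 + 10^+0.59)
   = 1 / (1 + 64.565 + 3.8905) = 1/69.456 = 0.01440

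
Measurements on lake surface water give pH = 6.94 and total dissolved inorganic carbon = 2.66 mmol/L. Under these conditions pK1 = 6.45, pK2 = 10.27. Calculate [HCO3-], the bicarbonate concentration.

α₁ = 1 / (1 + [H⁺]/K1 + K2/[H⁺]) = 1 / (1 + 10^-0.49 + 10^-3.33)
   = 1 / (1 + 0.32359 + 0.00046774) = 1/1.3241 = 0.7553
[HCO3⁻] = α₁ × DIC = 0.7553 × 2.66 = 2.01 mmol/L

[HCO3⁻] = 2.01 mmol/L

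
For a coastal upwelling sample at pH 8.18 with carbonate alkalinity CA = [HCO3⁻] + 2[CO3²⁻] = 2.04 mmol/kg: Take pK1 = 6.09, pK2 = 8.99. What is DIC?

CA = [HCO3⁻] + 2[CO3²⁻] = (α₁ + 2α₂)·DIC
At pH 8.18: [H⁺]/K1 = 10^-2.09 = 0.0081283, K2/[H⁺] = 10^-0.81 = 0.15488
α₁ = 1/(1 + 0.0081283 + 0.15488) = 1/1.1630 = 0.8598; α₂ = α₁·K2/[H⁺] = 0.1332
α₁ + 2α₂ = 1.1262
DIC = CA / (α₁ + 2α₂) = 2.04 / 1.1262 = 1.81 mmol/kg

DIC = 1.81 mmol/kg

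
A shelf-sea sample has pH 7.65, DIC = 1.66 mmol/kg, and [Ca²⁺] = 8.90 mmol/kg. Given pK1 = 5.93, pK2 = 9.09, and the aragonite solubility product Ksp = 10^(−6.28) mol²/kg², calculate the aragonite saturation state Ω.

Ω = 0.968

α₂ = 1 / (1 + [H⁺]/K2 + [H⁺]²/(K1K2)) = 1 / (1 + 10^+1.44 + 10^-0.28)
   = 1 / (1 + 27.542 + 0.52481) = 1/29.067 = 0.03440
[CO3²⁻] = α₂ × DIC = 0.03440 × 1.66 = 0.05711 mmol/kg
Ksp = 10^(−6.28) = 5.248×10^-7
Ω = [Ca²⁺][CO3²⁻]/Ksp = (8.90×10^-3)(5.711×10^-5) / 5.248×10^-7 = 0.968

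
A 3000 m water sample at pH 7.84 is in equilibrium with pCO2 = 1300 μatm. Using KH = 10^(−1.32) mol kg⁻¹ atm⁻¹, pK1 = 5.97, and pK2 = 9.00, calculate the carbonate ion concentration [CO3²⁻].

[CO3²⁻] = 0.319 mmol/kg

[CO2*] = KH · pCO2 = 10^(−1.32) × 1300×10^-6 = 6.222×10^-5 mol/kg
α₀ = 1/(1 + K1/[H⁺] + K1K2/[H⁺]²) = 1/(1 + 10^+1.87 + 10^+0.71) = 0.01246
DIC = [CO2*]/α₀ = 6.222×10^-5 / 0.01246 = 4.994 mmol/kg
[CO3²⁻] = α₂·DIC; α₂ = 0.06390, so [CO3²⁻] = 0.06390 × 4.994 = 0.319 mmol/kg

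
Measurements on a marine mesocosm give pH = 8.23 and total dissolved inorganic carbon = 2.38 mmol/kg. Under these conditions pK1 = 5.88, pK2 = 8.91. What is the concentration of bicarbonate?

α₁ = 1 / (1 + [H⁺]/K1 + K2/[H⁺]) = 1 / (1 + 10^-2.35 + 10^-0.68)
   = 1 / (1 + 0.0044668 + 0.20893) = 1/1.2134 = 0.8241
[HCO3⁻] = α₁ × DIC = 0.8241 × 2.38 = 1.96 mmol/kg

[HCO3⁻] = 1.96 mmol/kg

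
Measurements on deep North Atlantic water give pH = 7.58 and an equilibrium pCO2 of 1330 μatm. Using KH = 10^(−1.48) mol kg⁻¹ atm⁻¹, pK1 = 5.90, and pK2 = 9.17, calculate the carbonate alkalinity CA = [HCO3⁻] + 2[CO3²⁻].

[CO2*] = KH · pCO2 = 10^(−1.48) × 1330×10^-6 = 4.404×10^-5 mol/kg
α₀ = 1/(1 + K1/[H⁺] + K1K2/[H⁺]²) = 1/(1 + 10^+1.68 + 10^+0.09) = 0.01996
DIC = [CO2*]/α₀ = 4.404×10^-5 / 0.01996 = 2.206 mmol/kg
CA = (α₁ + 2α₂)·DIC = (0.9555 + 2×0.02456) × 2.206 = 2.22 mmol/kg

CA = 2.22 mmol/kg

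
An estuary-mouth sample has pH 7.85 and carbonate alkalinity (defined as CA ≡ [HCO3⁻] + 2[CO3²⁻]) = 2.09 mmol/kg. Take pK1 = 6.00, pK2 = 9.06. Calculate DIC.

DIC = 2.00 mmol/kg

CA = [HCO3⁻] + 2[CO3²⁻] = (α₁ + 2α₂)·DIC
At pH 7.85: [H⁺]/K1 = 10^-1.85 = 0.014125, K2/[H⁺] = 10^-1.21 = 0.061660
α₁ = 1/(1 + 0.014125 + 0.061660) = 1/1.0758 = 0.9296; α₂ = α₁·K2/[H⁺] = 0.05732
α₁ + 2α₂ = 1.0442
DIC = CA / (α₁ + 2α₂) = 2.09 / 1.0442 = 2.00 mmol/kg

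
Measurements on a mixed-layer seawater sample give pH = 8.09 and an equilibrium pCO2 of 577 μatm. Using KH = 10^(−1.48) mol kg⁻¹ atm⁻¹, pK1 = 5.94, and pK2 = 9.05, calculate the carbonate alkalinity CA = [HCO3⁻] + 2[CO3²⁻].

[CO2*] = KH · pCO2 = 10^(−1.48) × 577×10^-6 = 1.911×10^-5 mol/kg
α₀ = 1/(1 + K1/[H⁺] + K1K2/[H⁺]²) = 1/(1 + 10^+2.15 + 10^+1.19) = 0.006339
DIC = [CO2*]/α₀ = 1.911×10^-5 / 0.006339 = 3.014 mmol/kg
CA = (α₁ + 2α₂)·DIC = (0.8955 + 2×0.09819) × 3.014 = 3.29 mmol/kg

CA = 3.29 mmol/kg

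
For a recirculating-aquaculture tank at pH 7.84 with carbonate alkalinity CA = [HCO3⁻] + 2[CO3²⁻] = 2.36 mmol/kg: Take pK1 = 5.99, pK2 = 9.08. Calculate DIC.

DIC = 2.27 mmol/kg

CA = [HCO3⁻] + 2[CO3²⁻] = (α₁ + 2α₂)·DIC
At pH 7.84: [H⁺]/K1 = 10^-1.85 = 0.014125, K2/[H⁺] = 10^-1.24 = 0.057544
α₁ = 1/(1 + 0.014125 + 0.057544) = 1/1.0717 = 0.9331; α₂ = α₁·K2/[H⁺] = 0.05370
α₁ + 2α₂ = 1.0405
DIC = CA / (α₁ + 2α₂) = 2.36 / 1.0405 = 2.27 mmol/kg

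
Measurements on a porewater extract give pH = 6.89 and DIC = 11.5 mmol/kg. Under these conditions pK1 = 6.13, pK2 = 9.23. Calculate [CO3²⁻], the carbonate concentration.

α₂ = 1 / (1 + [H⁺]/K2 + [H⁺]²/(K1K2)) = 1 / (1 + 10^+2.34 + 10^+1.58)
   = 1 / (1 + 218.78 + 38.019) = 1/257.80 = 0.003879
[CO3²⁻] = α₂ × DIC = 0.003879 × 11.5 = 0.0446 mmol/kg

[CO3²⁻] = 0.0446 mmol/kg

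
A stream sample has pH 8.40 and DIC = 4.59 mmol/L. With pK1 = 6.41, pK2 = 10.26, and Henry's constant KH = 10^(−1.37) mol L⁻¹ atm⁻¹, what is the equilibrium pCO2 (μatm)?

pCO2 = 1080 μatm

α₀ = 1 / (1 + K1/[H⁺] + K1K2/[H⁺]²) = 1 / (1 + 10^+1.99 + 10^+0.13)
   = 1 / (1 + 97.724 + 1.3490) = 1/100.07 = 0.009993
[CO2*] = α₀ × DIC = 0.009993 × 4.59 = 0.04587 mmol/L
pCO2 = [CO2*]/KH = 4.587×10^-5 / 4.266×10^-2 = 1080 μatm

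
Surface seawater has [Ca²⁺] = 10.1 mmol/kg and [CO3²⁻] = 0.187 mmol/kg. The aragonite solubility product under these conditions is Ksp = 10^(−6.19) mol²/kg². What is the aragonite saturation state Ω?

Ksp = 10^(−6.19) = 6.457×10^-7
Ω = [Ca²⁺][CO3²⁻]/Ksp = (10.1×10^-3)(0.187×10^-3) / 6.457×10^-7 = 2.93

Ω = 2.93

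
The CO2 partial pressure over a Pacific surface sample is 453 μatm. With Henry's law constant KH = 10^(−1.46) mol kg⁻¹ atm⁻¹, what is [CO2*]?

KH = 10^(−1.46) = 3.467×10^-2 mol kg⁻¹ atm⁻¹
[CO2*] = KH · pCO2 = 3.467×10^-2 × 453×10^-6 atm = 1.57×10^-5 mol/kg

[CO2*] = 15.7 μmol/kg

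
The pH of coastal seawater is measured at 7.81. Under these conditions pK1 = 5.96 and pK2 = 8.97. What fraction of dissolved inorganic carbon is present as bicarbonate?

α₁ = 1 / (1 + [H⁺]/K1 + K2/[H⁺]) = 1 / (1 + 10^-1.85 + 10^-1.16)
   = 1 / (1 + 0.014125 + 0.069183) = 1/1.0833 = 0.9231

α₁ = 0.923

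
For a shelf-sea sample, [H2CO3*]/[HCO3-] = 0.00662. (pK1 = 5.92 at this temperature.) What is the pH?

From K1 = [H⁺][HCO3-]/[H2CO3*]:  pH = pK1 − log₁₀([H2CO3*]/[HCO3-])
log₁₀(0.00662) = -2.179
pH = 5.92 − (-2.179) = 8.10

pH = 8.10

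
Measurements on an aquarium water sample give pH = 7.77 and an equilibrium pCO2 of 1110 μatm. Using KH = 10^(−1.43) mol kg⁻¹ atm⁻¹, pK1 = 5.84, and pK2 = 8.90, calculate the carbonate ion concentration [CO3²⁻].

[CO3²⁻] = 0.260 mmol/kg

[CO2*] = KH · pCO2 = 10^(−1.43) × 1110×10^-6 = 4.124×10^-5 mol/kg
α₀ = 1/(1 + K1/[H⁺] + K1K2/[H⁺]²) = 1/(1 + 10^+1.93 + 10^+0.80) = 0.01082
DIC = [CO2*]/α₀ = 4.124×10^-5 / 0.01082 = 3.812 mmol/kg
[CO3²⁻] = α₂·DIC; α₂ = 0.06827, so [CO3²⁻] = 0.06827 × 3.812 = 0.260 mmol/kg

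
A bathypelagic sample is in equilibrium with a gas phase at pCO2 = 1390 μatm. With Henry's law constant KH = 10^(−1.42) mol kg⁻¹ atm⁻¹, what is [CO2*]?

[CO2*] = 52.8 μmol/kg

KH = 10^(−1.42) = 3.802×10^-2 mol kg⁻¹ atm⁻¹
[CO2*] = KH · pCO2 = 3.802×10^-2 × 1390×10^-6 atm = 5.28×10^-5 mol/kg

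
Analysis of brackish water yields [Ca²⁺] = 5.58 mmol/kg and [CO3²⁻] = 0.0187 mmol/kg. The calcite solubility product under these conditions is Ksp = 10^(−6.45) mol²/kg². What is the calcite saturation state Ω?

Ω = 0.294

Ksp = 10^(−6.45) = 3.548×10^-7
Ω = [Ca²⁺][CO3²⁻]/Ksp = (5.58×10^-3)(0.0187×10^-3) / 3.548×10^-7 = 0.294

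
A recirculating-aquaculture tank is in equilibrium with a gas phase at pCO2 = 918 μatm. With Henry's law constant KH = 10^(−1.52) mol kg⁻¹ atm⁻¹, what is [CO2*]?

[CO2*] = 27.7 μmol/kg

KH = 10^(−1.52) = 3.020×10^-2 mol kg⁻¹ atm⁻¹
[CO2*] = KH · pCO2 = 3.020×10^-2 × 918×10^-6 atm = 2.77×10^-5 mol/kg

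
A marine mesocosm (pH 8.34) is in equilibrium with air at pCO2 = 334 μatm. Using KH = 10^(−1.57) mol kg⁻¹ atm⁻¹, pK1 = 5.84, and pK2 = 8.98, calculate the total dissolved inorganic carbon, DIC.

[CO2*] = KH · pCO2 = 10^(−1.57) × 334×10^-6 = 8.990×10^-6 mol/kg
α₀ = 1/(1 + K1/[H⁺] + K1K2/[H⁺]²) = 1/(1 + 10^+2.50 + 10^+1.86) = 0.002566
DIC = [CO2*]/α₀ = 8.990×10^-6 / 0.002566 = 3.50 mmol/kg

DIC = 3.50 mmol/kg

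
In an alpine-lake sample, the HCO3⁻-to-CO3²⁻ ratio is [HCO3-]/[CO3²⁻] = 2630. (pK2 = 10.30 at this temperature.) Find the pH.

pH = 6.88

From K2 = [H⁺][CO3²⁻]/[HCO3-]:  pH = pK2 − log₁₀([HCO3-]/[CO3²⁻])
log₁₀(2630) = +3.420
pH = 10.30 − (+3.420) = 6.88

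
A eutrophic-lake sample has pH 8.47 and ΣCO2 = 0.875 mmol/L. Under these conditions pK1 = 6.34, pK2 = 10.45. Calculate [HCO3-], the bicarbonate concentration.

[HCO3⁻] = 0.860 mmol/L

α₁ = 1 / (1 + [H⁺]/K1 + K2/[H⁺]) = 1 / (1 + 10^-2.13 + 10^-1.98)
   = 1 / (1 + 0.0074131 + 0.010471) = 1/1.0179 = 0.9824
[HCO3⁻] = α₁ × DIC = 0.9824 × 0.875 = 0.860 mmol/L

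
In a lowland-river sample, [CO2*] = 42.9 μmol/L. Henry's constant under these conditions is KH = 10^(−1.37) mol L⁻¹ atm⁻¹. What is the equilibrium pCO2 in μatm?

KH = 10^(−1.37) = 4.266×10^-2 mol L⁻¹ atm⁻¹
pCO2 = [CO2*]/KH = 42.9×10^-6 / 4.266×10^-2 = 1.01×10^-3 atm = 1010 μatm

pCO2 = 1010 μatm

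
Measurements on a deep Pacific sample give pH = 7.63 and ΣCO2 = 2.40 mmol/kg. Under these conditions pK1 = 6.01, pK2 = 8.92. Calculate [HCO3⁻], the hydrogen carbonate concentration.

[HCO3⁻] = 2.23 mmol/kg

α₁ = 1 / (1 + [H⁺]/K1 + K2/[H⁺]) = 1 / (1 + 10^-1.62 + 10^-1.29)
   = 1 / (1 + 0.023988 + 0.051286) = 1/1.0753 = 0.9300
[HCO3⁻] = α₁ × DIC = 0.9300 × 2.40 = 2.23 mmol/kg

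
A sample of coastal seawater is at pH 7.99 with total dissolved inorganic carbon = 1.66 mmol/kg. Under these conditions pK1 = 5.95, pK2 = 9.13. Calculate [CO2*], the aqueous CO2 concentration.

α₀ = 1 / (1 + K1/[H⁺] + K1K2/[H⁺]²) = 1 / (1 + 10^+2.04 + 10^+0.90)
   = 1 / (1 + 109.65 + 7.9433) = 1/118.59 = 0.008432
[CO2*] = α₀ × DIC = 0.008432 × 1.66 = 0.0140 mmol/kg = 14.0 μmol/kg

[CO2*] = 14.0 μmol/kg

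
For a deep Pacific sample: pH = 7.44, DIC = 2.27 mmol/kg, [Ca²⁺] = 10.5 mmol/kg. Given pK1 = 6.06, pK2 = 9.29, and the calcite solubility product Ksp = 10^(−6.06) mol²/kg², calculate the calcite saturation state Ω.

Ω = 0.366

α₂ = 1 / (1 + [H⁺]/K2 + [H⁺]²/(K1K2)) = 1 / (1 + 10^+1.85 + 10^+0.47)
   = 1 / (1 + 70.795 + 2.9512) = 1/74.746 = 0.01338
[CO3²⁻] = α₂ × DIC = 0.01338 × 2.27 = 0.03037 mmol/kg
Ksp = 10^(−6.06) = 8.710×10^-7
Ω = [Ca²⁺][CO3²⁻]/Ksp = (10.5×10^-3)(3.037×10^-5) / 8.710×10^-7 = 0.366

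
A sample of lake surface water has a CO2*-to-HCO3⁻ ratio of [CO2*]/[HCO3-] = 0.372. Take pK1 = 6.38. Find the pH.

From K1 = [H⁺][HCO3-]/[CO2*]:  pH = pK1 − log₁₀([CO2*]/[HCO3-])
log₁₀(0.372) = -0.429
pH = 6.38 − (-0.429) = 6.81

pH = 6.81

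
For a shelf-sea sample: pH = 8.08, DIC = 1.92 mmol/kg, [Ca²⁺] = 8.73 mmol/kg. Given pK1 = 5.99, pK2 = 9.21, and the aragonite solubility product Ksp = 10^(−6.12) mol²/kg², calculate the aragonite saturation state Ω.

Ω = 1.51

α₂ = 1 / (1 + [H⁺]/K2 + [H⁺]²/(K1K2)) = 1 / (1 + 10^+1.13 + 10^-0.96)
   = 1 / (1 + 13.490 + 0.10965) = 1/14.599 = 0.06850
[CO3²⁻] = α₂ × DIC = 0.06850 × 1.92 = 0.1315 mmol/kg
Ksp = 10^(−6.12) = 7.586×10^-7
Ω = [Ca²⁺][CO3²⁻]/Ksp = (8.73×10^-3)(1.315×10^-4) / 7.586×10^-7 = 1.51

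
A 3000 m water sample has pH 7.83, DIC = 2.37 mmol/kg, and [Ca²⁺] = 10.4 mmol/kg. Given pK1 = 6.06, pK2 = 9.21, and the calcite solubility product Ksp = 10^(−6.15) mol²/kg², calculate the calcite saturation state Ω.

α₂ = 1 / (1 + [H⁺]/K2 + [H⁺]²/(K1K2)) = 1 / (1 + 10^+1.38 + 10^-0.39)
   = 1 / (1 + 23.988 + 0.40738) = 1/25.396 = 0.03938
[CO3²⁻] = α₂ × DIC = 0.03938 × 2.37 = 0.09332 mmol/kg
Ksp = 10^(−6.15) = 7.079×10^-7
Ω = [Ca²⁺][CO3²⁻]/Ksp = (10.4×10^-3)(9.332×10^-5) / 7.079×10^-7 = 1.37

Ω = 1.37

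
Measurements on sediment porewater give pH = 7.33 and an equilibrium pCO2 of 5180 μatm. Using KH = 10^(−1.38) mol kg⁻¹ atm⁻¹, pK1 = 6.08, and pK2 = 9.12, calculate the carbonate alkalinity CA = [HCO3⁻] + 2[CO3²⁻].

[CO2*] = KH · pCO2 = 10^(−1.38) × 5180×10^-6 = 2.159×10^-4 mol/kg
α₀ = 1/(1 + K1/[H⁺] + K1K2/[H⁺]²) = 1/(1 + 10^+1.25 + 10^-0.54) = 0.05244
DIC = [CO2*]/α₀ = 2.159×10^-4 / 0.05244 = 4.118 mmol/kg
CA = (α₁ + 2α₂)·DIC = (0.9324 + 2×0.01512) × 4.118 = 3.96 mmol/kg

CA = 3.96 mmol/kg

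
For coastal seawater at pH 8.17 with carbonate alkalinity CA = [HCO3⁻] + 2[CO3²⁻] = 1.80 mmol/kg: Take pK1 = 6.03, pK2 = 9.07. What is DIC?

CA = [HCO3⁻] + 2[CO3²⁻] = (α₁ + 2α₂)·DIC
At pH 8.17: [H⁺]/K1 = 10^-2.14 = 0.0072444, K2/[H⁺] = 10^-0.90 = 0.12589
α₁ = 1/(1 + 0.0072444 + 0.12589) = 1/1.1331 = 0.8825; α₂ = α₁·K2/[H⁺] = 0.1111
α₁ + 2α₂ = 1.1047
DIC = CA / (α₁ + 2α₂) = 1.80 / 1.1047 = 1.63 mmol/kg

DIC = 1.63 mmol/kg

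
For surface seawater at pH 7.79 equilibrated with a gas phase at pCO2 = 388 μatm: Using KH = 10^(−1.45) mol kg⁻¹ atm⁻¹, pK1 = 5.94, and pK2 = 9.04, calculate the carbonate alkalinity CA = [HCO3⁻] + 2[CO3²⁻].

[CO2*] = KH · pCO2 = 10^(−1.45) × 388×10^-6 = 1.377×10^-5 mol/kg
α₀ = 1/(1 + K1/[H⁺] + K1K2/[H⁺]²) = 1/(1 + 10^+1.85 + 10^+0.60) = 0.01320
DIC = [CO2*]/α₀ = 1.377×10^-5 / 0.01320 = 1.043 mmol/kg
CA = (α₁ + 2α₂)·DIC = (0.9343 + 2×0.05254) × 1.043 = 1.08 mmol/kg

CA = 1.08 mmol/kg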